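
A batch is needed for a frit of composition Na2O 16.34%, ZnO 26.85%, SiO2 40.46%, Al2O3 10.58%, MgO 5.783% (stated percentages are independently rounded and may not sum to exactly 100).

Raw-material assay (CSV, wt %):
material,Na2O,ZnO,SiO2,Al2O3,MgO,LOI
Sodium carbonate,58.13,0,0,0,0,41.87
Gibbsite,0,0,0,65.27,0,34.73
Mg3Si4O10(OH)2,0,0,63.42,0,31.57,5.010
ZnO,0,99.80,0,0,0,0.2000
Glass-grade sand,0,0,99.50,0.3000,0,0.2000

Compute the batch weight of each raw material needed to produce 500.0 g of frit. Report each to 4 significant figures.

In-progress results are displayed rounded to 4 significant figures in the working — all arithmetic maintains exact precision through every step; each reported number takes exactly one rounding; all derived quantities, which include yield, glass mass, the five compositions, the totals, ignition loss, are rebuilt at full float precision, exactly as shown in question or answer, using the weight values for 500.0 g of glass.
Target oxide masses per 500.0 g frit:
  Na2O: 16.34% × 500.0 = 81.70 g
  ZnO: 26.85% × 500.0 = 134.2 g
  SiO2: 40.46% × 500.0 = 202.3 g
  Al2O3: 10.58% × 500.0 = 52.90 g
  MgO: 5.783% × 500.0 = 28.92 g
Per-oxide balance check with the batch weights as given, at the basis given (every target is met by its sum modulo rounding of the values):
  Na2O: 140.5·0.5813 = 81.67 g (target 81.70 g)
  ZnO: 134.5·0.9980 = 134.2 g (target 134.2 g)
  SiO2: 91.59·0.6342 + 144.9·0.9950 = 202.3 g (target 202.3 g)
  Al2O3: 80.38·0.6527 + 144.9·0.003000 = 52.90 g (target 52.90 g)
  MgO: 91.59·0.3157 = 28.91 g (target 28.92 g)
Glass mass check: the batch minus its LOI: 500.0 g (the targets, summed, come to 500.1 g; stated basis 500.0 g — differing by rounding only).
Whole-batch sum: Σ batch = 591.9 g; LOI removed, Σ of batch·LOI: 91.89 g; the yield ratio, glass ÷ batch: 84.47%.

Batch per 500.0 g frit:
  Sodium carbonate: 140.5 g
  Gibbsite: 80.38 g
  Mg3Si4O10(OH)2: 91.59 g
  ZnO: 134.5 g
  Glass-grade sand: 144.9 g
Total batch = 591.9 g; LOI loss = 91.89 g; yield = 84.47%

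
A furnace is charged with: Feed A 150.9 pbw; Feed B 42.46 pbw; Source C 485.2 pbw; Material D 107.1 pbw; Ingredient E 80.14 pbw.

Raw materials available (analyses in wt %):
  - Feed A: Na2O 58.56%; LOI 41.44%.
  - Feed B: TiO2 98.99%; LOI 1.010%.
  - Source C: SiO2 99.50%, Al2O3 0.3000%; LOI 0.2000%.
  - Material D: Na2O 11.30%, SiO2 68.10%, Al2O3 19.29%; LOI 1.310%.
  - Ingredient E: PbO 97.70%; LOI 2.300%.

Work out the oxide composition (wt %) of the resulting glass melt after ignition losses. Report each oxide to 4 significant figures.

Working values are shown, rounded to four significant digits, when written out. Every computation runs at exact precision at every stage — every reported value takes exactly one rounding — derived quantities (LOI, the totals, yield, glass mass, five oxide percentages) are re-derived at full float precision starting from the weights per 798.6 pbw of glass as written in the question or the answer.
Oxide masses out of the charge:
  Na2O: 150.9·0.5856 + 107.1·0.1130 = 100.5 pbw
  SiO2: 485.2·0.9950 + 107.1·0.6810 = 555.7 pbw
  TiO2: 42.46·0.9899 = 42.03 pbw
  PbO: 80.14·0.9770 = 78.30 pbw
  Al2O3: 485.2·0.003000 + 107.1·0.1929 = 22.12 pbw
LOI: 150.9·0.4144 + 42.46·0.01010 + 485.2·0.002000 + 107.1·0.01310 + 80.14·0.02300 = 67.18 pbw
The glass mass, total less LOI, = 865.8 − 67.18 = 798.6 pbw (matching Σ of the oxides)
percent share: oxide ÷ glass, ×100

Glass mass = 798.6 pbw (batch 865.8 − LOI 67.18).
Composition: Na2O 12.58%, SiO2 69.58%, TiO2 5.263%, PbO 9.804%, Al2O3 2.769%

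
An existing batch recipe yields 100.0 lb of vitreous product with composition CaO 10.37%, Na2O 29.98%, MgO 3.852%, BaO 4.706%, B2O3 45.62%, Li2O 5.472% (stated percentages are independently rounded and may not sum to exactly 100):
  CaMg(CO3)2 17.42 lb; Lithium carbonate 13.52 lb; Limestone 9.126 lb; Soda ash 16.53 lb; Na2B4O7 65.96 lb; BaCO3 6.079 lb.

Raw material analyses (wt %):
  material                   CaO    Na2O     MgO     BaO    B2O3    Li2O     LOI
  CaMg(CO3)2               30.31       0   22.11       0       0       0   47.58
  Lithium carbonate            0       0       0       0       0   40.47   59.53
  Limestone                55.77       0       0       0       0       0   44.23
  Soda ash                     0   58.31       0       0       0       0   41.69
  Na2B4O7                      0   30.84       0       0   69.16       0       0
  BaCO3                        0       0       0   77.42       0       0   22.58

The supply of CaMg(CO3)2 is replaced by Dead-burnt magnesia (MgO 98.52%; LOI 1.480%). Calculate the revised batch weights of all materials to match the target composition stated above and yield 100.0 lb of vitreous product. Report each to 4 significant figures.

In-progress results are shown rounded to four significant digits between the steps — the whole derivation keeps exact precision end to end; a single rounding produces every reported figure; all derived quantities (ignition loss, the totals, net glass mass, six oxide percentages, the yield) are re-derived from the batch weights at 100.0 lb of glass in full float precision as set out in the question or the answer.
Target masses of each oxide per 100.0 lb vitreous product:
  CaO: 10.37% × 100.0 = 10.37 lb
  Na2O: 29.98% × 100.0 = 29.98 lb
  MgO: 3.852% × 100.0 = 3.852 lb
  BaO: 4.706% × 100.0 = 4.706 lb
  B2O3: 45.62% × 100.0 = 45.62 lb
  Li2O: 5.472% × 100.0 = 5.472 lb
A balance pass over the oxides, working from each reported weight, under the basis named above (target by target, the sums agree up to rounding of the answer):
  CaO: 18.59·0.5577 = 10.37 lb (target 10.37 lb)
  Na2O: 16.53·0.5831 + 65.96·0.3084 = 29.98 lb (target 29.98 lb)
  MgO: 3.910·0.9852 = 3.852 lb (target 3.852 lb)
  BaO: 6.079·0.7742 = 4.706 lb (target 4.706 lb)
  B2O3: 65.96·0.6916 = 45.62 lb (target 45.62 lb)
  Li2O: 13.52·0.4047 = 5.472 lb (target 5.472 lb)
Mass balance on the glass: batch total minus LOI = 100.0 lb (the targets, summed, come to 100.0 lb; basis as stated: 100.0 lb — gaps are rounding artifacts).
Whole-batch sum: Σ batch = 124.6 lb; loss to ignition Σ batch·LOI = 24.59 lb; yield = glass ÷ total batch = 80.26%.

Revised batch per 100.0 lb vitreous product:
  Dead-burnt magnesia: 3.910 lb
  Lithium carbonate: 13.52 lb
  Limestone: 18.59 lb
  Soda ash: 16.53 lb
  Na2B4O7: 65.96 lb
  BaCO3: 6.079 lb
Total batch = 124.6 lb; LOI loss = 24.59 lb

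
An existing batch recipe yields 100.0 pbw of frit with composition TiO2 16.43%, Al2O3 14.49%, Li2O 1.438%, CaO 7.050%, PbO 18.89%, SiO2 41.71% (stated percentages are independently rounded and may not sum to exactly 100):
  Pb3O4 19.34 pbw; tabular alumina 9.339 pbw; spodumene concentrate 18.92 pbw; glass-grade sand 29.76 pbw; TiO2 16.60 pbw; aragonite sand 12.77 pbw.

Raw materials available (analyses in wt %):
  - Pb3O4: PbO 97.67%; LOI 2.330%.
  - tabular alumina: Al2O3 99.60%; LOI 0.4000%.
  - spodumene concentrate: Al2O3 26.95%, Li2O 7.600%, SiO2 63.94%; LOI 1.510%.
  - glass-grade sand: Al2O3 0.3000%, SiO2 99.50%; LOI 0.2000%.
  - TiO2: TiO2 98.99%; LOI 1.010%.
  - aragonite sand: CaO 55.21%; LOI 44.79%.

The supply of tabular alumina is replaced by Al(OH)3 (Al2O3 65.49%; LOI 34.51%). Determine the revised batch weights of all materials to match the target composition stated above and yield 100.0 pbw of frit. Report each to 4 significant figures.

Revised batch per 100.0 pbw frit:
  Pb3O4: 19.34 pbw
  Al(OH)3: 14.20 pbw
  spodumene concentrate: 18.92 pbw
  glass-grade sand: 29.76 pbw
  TiO2: 16.60 pbw
  aragonite sand: 12.77 pbw
Total batch = 111.6 pbw; LOI loss = 11.58 pbw

Full float precision is maintained from start to finish. Working values are shown rounded to four significant figures across the worked steps. Exactly one rounding goes into each reported value; all derived quantities are computed using the weight values for 100.0 pbw of glass in full float precision (the six compositions, the totals, ignition loss, glass mass, yield), as they appear in question or answer.
The oxide mass targets at 100.0 pbw frit:
  TiO2: 16.43% × 100.0 = 16.43 pbw
  Al2O3: 14.49% × 100.0 = 14.49 pbw
  Li2O: 1.438% × 100.0 = 1.438 pbw
  CaO: 7.050% × 100.0 = 7.050 pbw
  PbO: 18.89% × 100.0 = 18.89 pbw
  SiO2: 41.71% × 100.0 = 41.71 pbw
Verifying the oxide balance per the reported batch figures, versus the basis set out (oxide sums agree with the targets modulo rounding of the values):
  TiO2: 16.60·0.9899 = 16.43 pbw (target 16.43 pbw)
  Al2O3: 14.20·0.6549 + 18.92·0.2695 + 29.76·0.003000 = 14.49 pbw (target 14.49 pbw)
  Li2O: 18.92·0.07600 = 1.438 pbw (target 1.438 pbw)
  CaO: 12.77·0.5521 = 7.050 pbw (target 7.050 pbw)
  PbO: 19.34·0.9767 = 18.89 pbw (target 18.89 pbw)
  SiO2: 18.92·0.6394 + 29.76·0.9950 = 41.71 pbw (target 41.71 pbw)
Glass-mass closure: batch total minus LOI = 100.0 pbw (the targets, summed, come to 100.0 pbw; the stated basis being 100.0 pbw — a pure rounding effect).
Summing the batch: Σ batch = 111.6 pbw; LOI loss = Σ batch·LOI = 11.58 pbw; yield = glass ÷ total batch = 89.62%.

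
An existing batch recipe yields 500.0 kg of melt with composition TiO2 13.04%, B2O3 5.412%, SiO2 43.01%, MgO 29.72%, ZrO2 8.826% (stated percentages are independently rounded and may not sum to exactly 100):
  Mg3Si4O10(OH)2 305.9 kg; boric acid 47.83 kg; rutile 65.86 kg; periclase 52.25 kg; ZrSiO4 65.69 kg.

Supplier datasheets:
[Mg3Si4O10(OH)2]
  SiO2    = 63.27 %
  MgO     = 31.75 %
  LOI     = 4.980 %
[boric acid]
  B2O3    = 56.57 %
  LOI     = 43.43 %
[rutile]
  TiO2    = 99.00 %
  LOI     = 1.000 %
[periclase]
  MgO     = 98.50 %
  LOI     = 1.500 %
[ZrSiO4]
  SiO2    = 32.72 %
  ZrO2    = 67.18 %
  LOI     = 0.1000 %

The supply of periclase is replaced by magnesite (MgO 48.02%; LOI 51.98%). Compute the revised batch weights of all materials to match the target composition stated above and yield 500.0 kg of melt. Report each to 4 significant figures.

Revised batch per 500.0 kg melt:
  Mg3Si4O10(OH)2: 305.9 kg
  boric acid: 47.83 kg
  rutile: 65.86 kg
  magnesite: 107.2 kg
  ZrSiO4: 65.69 kg
Total batch = 592.5 kg; LOI loss = 92.45 kg

The working math keeps exact precision in every operation; rounding to four significant digits extends to each in-between result as shown. Every reported result is rounded a single time — the derived quantities (yield, ignition loss, glass mass, totals, five oxide percentages) are computed at exact precision from the weighed amounts for 500.0 kg of glass, as they appear in either problem or answer.
Per-oxide target masses for 500.0 kg melt:
  TiO2: 13.04% × 500.0 = 65.20 kg
  B2O3: 5.412% × 500.0 = 27.06 kg
  SiO2: 43.01% × 500.0 = 215.0 kg
  MgO: 29.72% × 500.0 = 148.6 kg
  ZrO2: 8.826% × 500.0 = 44.13 kg
Verifying the oxide balance given the weights on record, for the quoted basis mass (every target is met by its sum up to rounding of the answer):
  TiO2: 65.86·0.9900 = 65.20 kg (target 65.20 kg)
  B2O3: 47.83·0.5657 = 27.06 kg (target 27.06 kg)
  SiO2: 305.9·0.6327 + 65.69·0.3272 = 215.0 kg (target 215.0 kg)
  MgO: 305.9·0.3175 + 107.2·0.4802 = 148.6 kg (target 148.6 kg)
  ZrO2: 65.69·0.6718 = 44.13 kg (target 44.13 kg)
Auditing the glass mass value: batch Σ − ignition loss = 500.0 kg (the Σ of target masses is 500.0 kg; basis as stated: 500.0 kg — a pure rounding effect).
Summing the batch: Σ batch = 592.5 kg; ignition loss, Σ(batch × LOI) = 92.45 kg; glass ÷ batch gives a yield of 84.40%.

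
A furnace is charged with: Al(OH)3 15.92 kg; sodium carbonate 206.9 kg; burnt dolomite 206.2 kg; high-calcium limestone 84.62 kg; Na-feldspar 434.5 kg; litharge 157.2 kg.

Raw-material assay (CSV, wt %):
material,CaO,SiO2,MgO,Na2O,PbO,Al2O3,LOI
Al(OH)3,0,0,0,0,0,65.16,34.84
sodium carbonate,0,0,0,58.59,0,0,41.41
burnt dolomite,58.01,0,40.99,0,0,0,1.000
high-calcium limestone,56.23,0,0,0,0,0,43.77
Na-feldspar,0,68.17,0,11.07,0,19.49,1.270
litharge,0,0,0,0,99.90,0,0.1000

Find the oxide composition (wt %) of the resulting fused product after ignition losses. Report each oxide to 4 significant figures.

In-progress results are printed rounded to 4 significant digits in the working; each numeric step keeps full precision in all steps — every reported result is rounded exactly once — all derived quantities are recomputed at full precision (glass mass, the totals, LOI, yield, the six compositions) from the batch weights on 969.3 kg of glass, precisely as stated by problem or answer.
Mass of each oxide from the mix:
  CaO: 206.2·0.5801 + 84.62·0.5623 = 167.2 kg
  SiO2: 434.5·0.6817 = 296.2 kg
  MgO: 206.2·0.4099 = 84.52 kg
  Na2O: 206.9·0.5859 + 434.5·0.1107 = 169.3 kg
  PbO: 157.2·0.9990 = 157.0 kg
  Al2O3: 15.92·0.6516 + 434.5·0.1949 = 95.06 kg
LOI: 15.92·0.3484 + 206.9·0.4141 + 206.2·0.01000 + 84.62·0.4377 + 434.5·0.01270 + 157.2·0.001000 = 136.0 kg
batch − LOI leaves glass = 1105 − 136.0 = 969.3 kg (the oxide masses sum to this)
wt % = oxide mass / glass mass × 100

Glass mass = 969.3 kg (batch 1105 − LOI 136.0).
Composition: CaO 17.25%, SiO2 30.56%, MgO 8.719%, Na2O 17.47%, PbO 16.20%, Al2O3 9.806%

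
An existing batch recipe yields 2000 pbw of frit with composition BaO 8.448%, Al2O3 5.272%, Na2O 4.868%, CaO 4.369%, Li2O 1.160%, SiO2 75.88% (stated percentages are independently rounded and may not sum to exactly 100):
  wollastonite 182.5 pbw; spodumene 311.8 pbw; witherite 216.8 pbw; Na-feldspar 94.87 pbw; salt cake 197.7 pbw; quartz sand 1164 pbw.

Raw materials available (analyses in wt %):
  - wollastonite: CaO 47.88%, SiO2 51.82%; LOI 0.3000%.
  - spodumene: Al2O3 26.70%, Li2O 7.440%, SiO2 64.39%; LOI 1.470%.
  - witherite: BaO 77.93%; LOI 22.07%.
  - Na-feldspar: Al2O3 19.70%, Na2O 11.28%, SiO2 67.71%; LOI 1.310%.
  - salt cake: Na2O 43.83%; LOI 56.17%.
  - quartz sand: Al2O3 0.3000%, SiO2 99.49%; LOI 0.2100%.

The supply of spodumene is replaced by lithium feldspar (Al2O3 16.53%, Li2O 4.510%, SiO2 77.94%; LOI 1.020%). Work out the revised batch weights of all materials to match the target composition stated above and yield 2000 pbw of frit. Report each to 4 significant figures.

Full precision is held at all times; working values are rounded off to 4 significant digits when quoted. Each reported number receives exactly one rounding — the derived quantities, including the yield, net glass mass, totals, ignition loss, six oxide percentages, are carried using the weight values on 2000 pbw of glass in exact precision as written in the question or the answer.
Target masses of each oxide per 2000 pbw frit:
  BaO: 8.448% × 2000 = 169.0 pbw
  Al2O3: 5.272% × 2000 = 105.4 pbw
  Na2O: 4.868% × 2000 = 97.36 pbw
  CaO: 4.369% × 2000 = 87.38 pbw
  Li2O: 1.160% × 2000 = 23.20 pbw
  SiO2: 75.88% × 2000 = 1518 pbw
A balance pass over the oxides, given the weights on record, against the basis in use (oxide sums agree with the targets once rounding is allowed for):
  BaO: 216.8·0.7793 = 169.0 pbw (target 169.0 pbw)
  Al2O3: 514.4·0.1653 + 88.87·0.1970 + 966.9·0.003000 = 105.4 pbw (target 105.4 pbw)
  Na2O: 88.87·0.1128 + 199.3·0.4383 = 97.38 pbw (target 97.36 pbw)
  CaO: 182.5·0.4788 = 87.38 pbw (target 87.38 pbw)
  Li2O: 514.4·0.04510 = 23.20 pbw (target 23.20 pbw)
  SiO2: 182.5·0.5182 + 514.4·0.7794 + 88.87·0.6771 + 966.9·0.9949 = 1518 pbw (target 1518 pbw)
Glass mass check: net batch after ignition = 2000 pbw (the targets, summed, come to 2000 pbw; basis as stated: 2000 pbw — gaps are rounding artifacts).
Batch grand total — Σ batch = 2169 pbw; the LOI term Σ batch·LOI equals 168.8 pbw; glass ÷ batch gives a yield of 92.22%.

Revised batch per 2000 pbw frit:
  wollastonite: 182.5 pbw
  lithium feldspar: 514.4 pbw
  witherite: 216.8 pbw
  Na-feldspar: 88.87 pbw
  salt cake: 199.3 pbw
  quartz sand: 966.9 pbw
Total batch = 2169 pbw; LOI loss = 168.8 pbw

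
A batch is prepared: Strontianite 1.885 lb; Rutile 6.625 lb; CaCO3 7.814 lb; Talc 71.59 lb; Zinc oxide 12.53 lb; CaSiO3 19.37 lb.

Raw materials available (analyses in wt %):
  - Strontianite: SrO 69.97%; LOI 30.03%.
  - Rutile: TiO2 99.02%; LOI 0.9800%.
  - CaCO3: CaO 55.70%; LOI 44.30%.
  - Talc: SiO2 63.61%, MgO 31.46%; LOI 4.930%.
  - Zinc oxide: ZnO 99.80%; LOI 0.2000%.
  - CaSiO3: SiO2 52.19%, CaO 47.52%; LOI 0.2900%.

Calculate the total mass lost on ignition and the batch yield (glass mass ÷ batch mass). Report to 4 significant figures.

LOI loss = 7.703 lb; glass = 112.1 lb; yield = 93.57%

Every computation runs at full float precision at each step; values along the way are shown rounded off to 4 significant digits at each printed step. Exactly one rounding goes into every reported value — the derived quantities, which include net glass mass, totals, six oxide percentages, ignition loss, yield, are carried in full float precision, as given in the question or the answer, starting from the weights for 112.1 lb of glass.
Each material's LOI contribution:
  Strontianite: 1.885 × 0.3003 = 0.5661 lb
  Rutile: 6.625 × 0.009800 = 0.06492 lb
  CaCO3: 7.814 × 0.4430 = 3.462 lb
  Talc: 71.59 × 0.04930 = 3.529 lb
  Zinc oxide: 12.53 × 0.002000 = 0.02506 lb
  CaSiO3: 19.37 × 0.002900 = 0.05617 lb
Total LOI = 7.703 lb
Glass = batch − LOI = 119.8 − 7.703 = 112.1 lb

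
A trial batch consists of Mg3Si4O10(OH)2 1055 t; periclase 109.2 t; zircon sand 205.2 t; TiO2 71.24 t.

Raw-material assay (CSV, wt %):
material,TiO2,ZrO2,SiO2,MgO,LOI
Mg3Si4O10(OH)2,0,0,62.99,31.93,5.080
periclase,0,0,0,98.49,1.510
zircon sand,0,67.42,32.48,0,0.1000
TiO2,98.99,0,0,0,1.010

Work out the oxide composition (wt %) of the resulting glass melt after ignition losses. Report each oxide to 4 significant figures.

All arithmetic keeps exact precision through every step — in-progress results are displayed (rounded to four significant figures) in the working; each reported number is rounded just once. The derived quantities (glass mass, the four compositions, yield, ignition loss, totals) are recomputed from the weighed amounts per 1384 t of glass at exact precision, precisely as stated by either problem or answer.
What the batch supplies per oxide:
  TiO2: 71.24·0.9899 = 70.52 t
  ZrO2: 205.2·0.6742 = 138.3 t
  SiO2: 1055·0.6299 + 205.2·0.3248 = 731.2 t
  MgO: 1055·0.3193 + 109.2·0.9849 = 444.4 t
LOI: 1055·0.05080 + 109.2·0.01510 + 205.2·0.001000 + 71.24·0.01010 = 56.17 t
batch − LOI leaves glass = 1441 − 56.17 = 1384 t (matching Σ of the oxides)
percent by weight: oxide/glass ×100

Glass mass = 1384 t (batch 1441 − LOI 56.17).
Composition: TiO2 5.094%, ZrO2 9.993%, SiO2 52.81%, MgO 32.10%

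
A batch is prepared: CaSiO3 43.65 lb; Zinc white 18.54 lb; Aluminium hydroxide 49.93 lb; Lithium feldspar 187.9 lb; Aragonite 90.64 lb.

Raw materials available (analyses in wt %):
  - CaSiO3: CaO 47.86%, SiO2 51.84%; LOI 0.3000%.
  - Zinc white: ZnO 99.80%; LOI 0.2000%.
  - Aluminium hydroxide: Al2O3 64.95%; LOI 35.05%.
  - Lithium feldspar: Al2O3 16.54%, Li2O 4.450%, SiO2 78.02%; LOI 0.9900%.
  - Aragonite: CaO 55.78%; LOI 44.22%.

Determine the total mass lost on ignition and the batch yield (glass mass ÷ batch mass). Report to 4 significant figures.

LOI loss = 59.61 lb; glass = 331.1 lb; yield = 84.74%

The intermediate values are displayed (rounded to four significant digits) within the worked lines. All internal work keeps full float precision at all times. A single rounding finalizes every reported result; the derived quantities are re-derived from the batch weights for 331.1 lb of glass in exact precision (yield, totals, glass mass, five oxide percentages, ignition loss), exactly as shown in the question or the answer.
Each material's LOI contribution:
  CaSiO3: 43.65 × 0.003000 = 0.1310 lb
  Zinc white: 18.54 × 0.002000 = 0.03708 lb
  Aluminium hydroxide: 49.93 × 0.3505 = 17.50 lb
  Lithium feldspar: 187.9 × 0.009900 = 1.860 lb
  Aragonite: 90.64 × 0.4422 = 40.08 lb
Total LOI = 59.61 lb
Glass = batch − LOI = 390.7 − 59.61 = 331.1 lb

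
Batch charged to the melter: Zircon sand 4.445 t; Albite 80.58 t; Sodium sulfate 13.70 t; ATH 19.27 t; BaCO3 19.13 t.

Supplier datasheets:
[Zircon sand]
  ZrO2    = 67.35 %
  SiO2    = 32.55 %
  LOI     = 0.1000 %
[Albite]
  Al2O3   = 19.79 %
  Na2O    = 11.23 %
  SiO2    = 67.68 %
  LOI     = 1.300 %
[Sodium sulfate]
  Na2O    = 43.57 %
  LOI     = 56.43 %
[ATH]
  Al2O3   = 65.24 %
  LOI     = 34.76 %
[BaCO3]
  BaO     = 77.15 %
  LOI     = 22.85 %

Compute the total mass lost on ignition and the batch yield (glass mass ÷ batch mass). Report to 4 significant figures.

LOI loss = 19.85 t; glass = 117.3 t; yield = 85.52%

In-progress results are displayed with 4-significant-figure rounding alongside each step — every computation carries exact precision throughout. Each reported result is rounded a single time. Derived quantities (the totals, glass mass, the yield, LOI, five oxide percentages) are rebuilt in exact precision from the weighed amounts on 117.3 t of glass as written in problem or answer.
Per-material ignition loss:
  Zircon sand: 4.445 × 0.001000 = 0.004445 t
  Albite: 80.58 × 0.01300 = 1.048 t
  Sodium sulfate: 13.70 × 0.5643 = 7.731 t
  ATH: 19.27 × 0.3476 = 6.698 t
  BaCO3: 19.13 × 0.2285 = 4.371 t
Total LOI = 19.85 t
Glass = batch − LOI = 137.1 − 19.85 = 117.3 t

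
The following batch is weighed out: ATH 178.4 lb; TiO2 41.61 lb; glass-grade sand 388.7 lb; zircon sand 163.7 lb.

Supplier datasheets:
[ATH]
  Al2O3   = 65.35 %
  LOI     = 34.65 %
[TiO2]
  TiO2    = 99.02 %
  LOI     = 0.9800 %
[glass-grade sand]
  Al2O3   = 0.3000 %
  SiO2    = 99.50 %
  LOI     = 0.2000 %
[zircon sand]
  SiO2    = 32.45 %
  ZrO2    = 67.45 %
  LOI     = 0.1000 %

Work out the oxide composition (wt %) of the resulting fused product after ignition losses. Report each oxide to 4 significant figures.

Glass mass = 709.2 lb (batch 772.4 − LOI 63.16).
Composition: Al2O3 16.60%, SiO2 62.02%, ZrO2 15.57%, TiO2 5.809%

Mid-chain values are displayed (rounded to four significant digits) alongside each step. Each numeric step holds exact precision through every step. Exactly one rounding lands on each reported figure. Derived quantities (the four compositions, LOI, the yield, net glass mass, totals) are rebuilt in exact precision starting from the weights per 709.2 lb of glass, as quoted within question or answer.
What the batch supplies per oxide:
  Al2O3: 178.4·0.6535 + 388.7·0.003000 = 117.8 lb
  SiO2: 388.7·0.9950 + 163.7·0.3245 = 439.9 lb
  ZrO2: 163.7·0.6745 = 110.4 lb
  TiO2: 41.61·0.9902 = 41.20 lb
LOI: 178.4·0.3465 + 41.61·0.009800 + 388.7·0.002000 + 163.7·0.001000 = 63.16 lb
Glass mass = batch − LOI = 772.4 − 63.16 = 709.2 lb (equal to the oxide-mass sum)
each wt % is 100 × oxide ÷ glass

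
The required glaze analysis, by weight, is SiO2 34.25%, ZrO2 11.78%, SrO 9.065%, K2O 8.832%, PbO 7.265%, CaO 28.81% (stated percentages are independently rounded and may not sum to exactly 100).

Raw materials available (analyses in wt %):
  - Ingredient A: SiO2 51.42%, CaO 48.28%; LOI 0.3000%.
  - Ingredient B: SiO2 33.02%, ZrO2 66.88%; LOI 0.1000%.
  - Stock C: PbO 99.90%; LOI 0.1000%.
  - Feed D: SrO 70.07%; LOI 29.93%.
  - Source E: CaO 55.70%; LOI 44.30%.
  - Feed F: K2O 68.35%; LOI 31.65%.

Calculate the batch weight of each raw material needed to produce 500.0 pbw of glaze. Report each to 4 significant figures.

The working math runs at full precision end to end; working values appear with 4-significant-figure rounding within the worked lines; each reported figure is rounded just once; the derived quantities, including the six compositions, the totals, glass mass, yield, ignition loss, are re-derived starting from the weights on 500.0 pbw of glass at exact precision, as they appear in the problem or the answer.
Oxide mass targets, per 500.0 pbw glaze:
  SiO2: 34.25% × 500.0 = 171.2 pbw
  ZrO2: 11.78% × 500.0 = 58.90 pbw
  SrO: 9.065% × 500.0 = 45.32 pbw
  K2O: 8.832% × 500.0 = 44.16 pbw
  PbO: 7.265% × 500.0 = 36.33 pbw
  CaO: 28.81% × 500.0 = 144.0 pbw
Checking each oxide sum working from each reported weight, per the basis as stated (sum by sum, the targets are met inside rounding margins):
  SiO2: 276.5·0.5142 + 88.07·0.3302 = 171.3 pbw (target 171.2 pbw)
  ZrO2: 88.07·0.6688 = 58.90 pbw (target 58.90 pbw)
  SrO: 64.69·0.7007 = 45.33 pbw (target 45.32 pbw)
  K2O: 64.61·0.6835 = 44.16 pbw (target 44.16 pbw)
  PbO: 36.36·0.9990 = 36.32 pbw (target 36.33 pbw)
  CaO: 276.5·0.4828 + 18.96·0.5570 = 144.1 pbw (target 144.0 pbw)
Auditing the glass mass value: batch Σ − ignition loss = 500.0 pbw (summing oxide targets gives 500.0 pbw; against the stated basis, 500.0 pbw — deltas are rounding alone).
Summing the batch: Σ batch = 549.2 pbw; LOI loss = Σ batch·LOI = 49.16 pbw; as yield: glass ÷ batch → 91.05%.

Batch per 500.0 pbw glaze:
  Ingredient A: 276.5 pbw
  Ingredient B: 88.07 pbw
  Stock C: 36.36 pbw
  Feed D: 64.69 pbw
  Source E: 18.96 pbw
  Feed F: 64.61 pbw
Total batch = 549.2 pbw; LOI loss = 49.16 pbw; yield = 91.05%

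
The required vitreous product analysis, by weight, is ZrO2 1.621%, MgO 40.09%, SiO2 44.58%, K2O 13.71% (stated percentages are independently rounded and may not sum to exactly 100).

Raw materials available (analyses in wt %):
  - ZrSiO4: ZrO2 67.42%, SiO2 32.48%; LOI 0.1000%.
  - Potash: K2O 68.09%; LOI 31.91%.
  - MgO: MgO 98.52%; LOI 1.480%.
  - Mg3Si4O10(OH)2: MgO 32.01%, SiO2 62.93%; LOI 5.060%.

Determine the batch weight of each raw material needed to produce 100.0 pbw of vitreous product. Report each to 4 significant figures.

All internal work keeps exact precision all the way through; values along the way are rounded to four significant digits as shown; a single rounding completes every reported number; all derived quantities, which include net glass mass, yield, the totals, LOI, the four compositions, are carried at full float precision, exactly as shown in question or answer, from the batch weights for 100.0 pbw of glass.
Target oxide masses per 100.0 pbw vitreous product:
  ZrO2: 1.621% × 100.0 = 1.621 pbw
  MgO: 40.09% × 100.0 = 40.09 pbw
  SiO2: 44.58% × 100.0 = 44.58 pbw
  K2O: 13.71% × 100.0 = 13.71 pbw
Oxide-by-oxide audit given the weights on record, versus the basis set out (sums match the target masses modulo rounding of the values):
  ZrO2: 2.404·0.6742 = 1.621 pbw (target 1.621 pbw)
  MgO: 18.08·0.9852 + 69.60·0.3201 = 40.09 pbw (target 40.09 pbw)
  SiO2: 2.404·0.3248 + 69.60·0.6293 = 44.58 pbw (target 44.58 pbw)
  K2O: 20.14·0.6809 = 13.71 pbw (target 13.71 pbw)
Glass mass check: batch total minus LOI = 100.0 pbw (the Σ of target masses is 100.0 pbw; against the stated basis, 100.0 pbw — a pure rounding effect).
Summing the batch: Σ batch = 110.2 pbw; loss to ignition Σ batch·LOI = 10.22 pbw; yield: glass divided by total = 90.73%.

Batch per 100.0 pbw vitreous product:
  ZrSiO4: 2.404 pbw
  Potash: 20.14 pbw
  MgO: 18.08 pbw
  Mg3Si4O10(OH)2: 69.60 pbw
Total batch = 110.2 pbw; LOI loss = 10.22 pbw; yield = 90.73%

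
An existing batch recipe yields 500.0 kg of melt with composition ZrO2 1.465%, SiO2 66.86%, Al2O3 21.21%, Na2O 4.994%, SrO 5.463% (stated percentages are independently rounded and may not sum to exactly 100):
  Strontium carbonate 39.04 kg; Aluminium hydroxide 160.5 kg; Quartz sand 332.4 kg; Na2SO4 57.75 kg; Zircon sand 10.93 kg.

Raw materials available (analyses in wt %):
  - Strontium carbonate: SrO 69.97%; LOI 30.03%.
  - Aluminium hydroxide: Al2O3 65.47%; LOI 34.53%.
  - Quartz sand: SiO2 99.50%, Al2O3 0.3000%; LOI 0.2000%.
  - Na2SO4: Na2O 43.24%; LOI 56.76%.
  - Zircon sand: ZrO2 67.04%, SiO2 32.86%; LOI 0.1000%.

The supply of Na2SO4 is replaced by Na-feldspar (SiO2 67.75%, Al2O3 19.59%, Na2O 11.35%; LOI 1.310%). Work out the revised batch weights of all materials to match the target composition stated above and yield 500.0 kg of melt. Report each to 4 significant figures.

Revised batch per 500.0 kg melt:
  Strontium carbonate: 39.04 kg
  Aluminium hydroxide: 95.32 kg
  Quartz sand: 182.6 kg
  Na-feldspar: 220.0 kg
  Zircon sand: 10.93 kg
Total batch = 547.9 kg; LOI loss = 47.90 kg

Every computation runs at exact precision from start to finish. Working values are printed (rounded to 4 significant figures) within the worked lines. Every reported value is rounded exactly once; all derived quantities (the five compositions, the totals, glass mass, the yield, LOI) are carried from the weighed amounts on 500.0 kg of glass at exact precision as given in the question or the answer.
The oxide mass targets at 500.0 kg melt:
  ZrO2: 1.465% × 500.0 = 7.325 kg
  SiO2: 66.86% × 500.0 = 334.3 kg
  Al2O3: 21.21% × 500.0 = 106.0 kg
  Na2O: 4.994% × 500.0 = 24.97 kg
  SrO: 5.463% × 500.0 = 27.32 kg
Oxide-by-oxide audit using the reported weights, versus the basis set out (oxide sums agree with the targets modulo rounding of the values):
  ZrO2: 10.93·0.6704 = 7.327 kg (target 7.325 kg)
  SiO2: 182.6·0.9950 + 220.0·0.6775 + 10.93·0.3286 = 334.3 kg (target 334.3 kg)
  Al2O3: 95.32·0.6547 + 182.6·0.003000 + 220.0·0.1959 = 106.1 kg (target 106.0 kg)
  Na2O: 220.0·0.1135 = 24.97 kg (target 24.97 kg)
  SrO: 39.04·0.6997 = 27.32 kg (target 27.32 kg)
The glass-mass cross-check: batch total minus LOI = 500.0 kg (summing oxide targets gives 500.0 kg; with the basis standing at 500.0 kg — gaps are rounding artifacts).
Summing the batch: Σ batch = 547.9 kg; ignition loss, Σ(batch × LOI) = 47.90 kg; yield, glass over the total, = 91.26%.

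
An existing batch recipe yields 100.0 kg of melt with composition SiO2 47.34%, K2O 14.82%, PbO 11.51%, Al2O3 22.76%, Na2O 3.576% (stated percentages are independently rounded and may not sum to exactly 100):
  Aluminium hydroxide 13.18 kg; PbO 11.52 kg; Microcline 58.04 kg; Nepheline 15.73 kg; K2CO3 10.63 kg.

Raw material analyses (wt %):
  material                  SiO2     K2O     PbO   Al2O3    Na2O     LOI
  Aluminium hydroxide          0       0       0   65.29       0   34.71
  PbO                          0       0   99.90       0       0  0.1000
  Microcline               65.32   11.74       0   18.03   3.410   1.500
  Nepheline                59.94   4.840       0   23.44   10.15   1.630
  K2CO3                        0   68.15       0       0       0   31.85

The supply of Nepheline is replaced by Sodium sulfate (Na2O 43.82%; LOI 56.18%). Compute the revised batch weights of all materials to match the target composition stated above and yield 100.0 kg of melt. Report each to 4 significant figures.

Working values are displayed rounded to 4 significant figures on the page — all internal work carries exact precision in every operation — exactly one rounding lands on every reported result — all derived quantities (net glass mass, yield, totals, five oxide percentages, ignition loss) are re-derived at full precision from the weighed amounts on 100.0 kg of glass, exactly as shown in the question or the answer.
Target oxide masses per 100.0 kg melt:
  SiO2: 47.34% × 100.0 = 47.34 kg
  K2O: 14.82% × 100.0 = 14.82 kg
  PbO: 11.51% × 100.0 = 11.51 kg
  Al2O3: 22.76% × 100.0 = 22.76 kg
  Na2O: 3.576% × 100.0 = 3.576 kg
Verifying the oxide balance per the reported batch figures, for the quoted basis mass (oxide sums agree with the targets exact up to rounding of places):
  SiO2: 72.47·0.6532 = 47.34 kg (target 47.34 kg)
  K2O: 72.47·0.1174 + 9.261·0.6815 = 14.82 kg (target 14.82 kg)
  PbO: 11.52·0.9990 = 11.51 kg (target 11.51 kg)
  Al2O3: 14.85·0.6529 + 72.47·0.1803 = 22.76 kg (target 22.76 kg)
  Na2O: 72.47·0.03410 + 2.521·0.4382 = 3.576 kg (target 3.576 kg)
Glass-mass closure: Σ batch − LOI loss = 100.0 kg (the Σ of target masses is 100.0 kg; stated basis 100.0 kg — deltas are rounding alone).
Total batch = Σ batch = 110.6 kg; LOI removed, Σ of batch·LOI: 10.62 kg; as yield: glass ÷ batch → 90.40%.

Revised batch per 100.0 kg melt:
  Aluminium hydroxide: 14.85 kg
  PbO: 11.52 kg
  Microcline: 72.47 kg
  Sodium sulfate: 2.521 kg
  K2CO3: 9.261 kg
Total batch = 110.6 kg; LOI loss = 10.62 kg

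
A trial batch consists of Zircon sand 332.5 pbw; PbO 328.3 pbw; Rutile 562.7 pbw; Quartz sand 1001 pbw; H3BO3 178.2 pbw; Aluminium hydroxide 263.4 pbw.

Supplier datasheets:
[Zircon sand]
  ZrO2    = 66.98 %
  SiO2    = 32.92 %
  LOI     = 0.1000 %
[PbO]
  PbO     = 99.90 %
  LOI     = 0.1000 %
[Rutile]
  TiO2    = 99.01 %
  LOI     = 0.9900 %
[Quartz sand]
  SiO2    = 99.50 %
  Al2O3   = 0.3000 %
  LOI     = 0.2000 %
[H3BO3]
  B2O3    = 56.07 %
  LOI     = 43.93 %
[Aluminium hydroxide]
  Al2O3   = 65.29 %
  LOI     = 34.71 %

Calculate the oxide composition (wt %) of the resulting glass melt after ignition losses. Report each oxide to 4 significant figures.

Glass mass = 2488 pbw (batch 2666 − LOI 177.9).
Composition: TiO2 22.39%, PbO 13.18%, ZrO2 8.951%, SiO2 44.43%, Al2O3 7.032%, B2O3 4.016%

The intermediate values are rounded off to 4 significant figures when displayed. Every computation runs at full precision at every stage. Each reported value undergoes a single rounding. Derived quantities, including glass mass, totals, the six compositions, yield, LOI, are recomputed from the weighed amounts at 2488 pbw of glass at full precision as set out in the question or the answer.
Oxide masses out of the charge:
  TiO2: 562.7·0.9901 = 557.1 pbw
  PbO: 328.3·0.9990 = 328.0 pbw
  ZrO2: 332.5·0.6698 = 222.7 pbw
  SiO2: 332.5·0.3292 + 1001·0.9950 = 1105 pbw
  Al2O3: 1001·0.003000 + 263.4·0.6529 = 175.0 pbw
  B2O3: 178.2·0.5607 = 99.92 pbw
LOI: 332.5·0.001000 + 328.3·0.001000 + 562.7·0.009900 + 1001·0.002000 + 178.2·0.4393 + 263.4·0.3471 = 177.9 pbw
Glass mass = batch − LOI = 2666 − 177.9 = 2488 pbw (= Σ oxide masses)
each oxide over glass, ×100, is wt %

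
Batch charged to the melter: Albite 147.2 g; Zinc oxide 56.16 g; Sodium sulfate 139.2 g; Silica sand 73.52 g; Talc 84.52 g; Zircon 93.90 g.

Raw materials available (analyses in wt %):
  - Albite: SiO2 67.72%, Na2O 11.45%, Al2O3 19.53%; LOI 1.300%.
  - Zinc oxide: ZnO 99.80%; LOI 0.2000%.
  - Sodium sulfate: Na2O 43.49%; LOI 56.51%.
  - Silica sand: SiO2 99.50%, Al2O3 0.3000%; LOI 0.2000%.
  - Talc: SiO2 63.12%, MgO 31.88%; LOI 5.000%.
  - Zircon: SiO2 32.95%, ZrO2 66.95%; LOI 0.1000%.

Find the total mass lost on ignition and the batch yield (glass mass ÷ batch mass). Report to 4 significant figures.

LOI loss = 85.15 g; glass = 509.3 g; yield = 85.68%

In-progress results are displayed (rounded to four significant digits) on the page — exact precision is maintained at every stage — exactly one rounding lands on every reported number. The derived quantities are carried from the batch weights for 509.3 g of glass in full float precision (the six compositions, LOI, the totals, net glass mass, yield) as quoted within the question or the answer.
Each material's LOI contribution:
  Albite: 147.2 × 0.01300 = 1.914 g
  Zinc oxide: 56.16 × 0.002000 = 0.1123 g
  Sodium sulfate: 139.2 × 0.5651 = 78.66 g
  Silica sand: 73.52 × 0.002000 = 0.1470 g
  Talc: 84.52 × 0.05000 = 4.226 g
  Zircon: 93.90 × 0.001000 = 0.09390 g
Total LOI = 85.15 g
Glass = batch − LOI = 594.5 − 85.15 = 509.3 g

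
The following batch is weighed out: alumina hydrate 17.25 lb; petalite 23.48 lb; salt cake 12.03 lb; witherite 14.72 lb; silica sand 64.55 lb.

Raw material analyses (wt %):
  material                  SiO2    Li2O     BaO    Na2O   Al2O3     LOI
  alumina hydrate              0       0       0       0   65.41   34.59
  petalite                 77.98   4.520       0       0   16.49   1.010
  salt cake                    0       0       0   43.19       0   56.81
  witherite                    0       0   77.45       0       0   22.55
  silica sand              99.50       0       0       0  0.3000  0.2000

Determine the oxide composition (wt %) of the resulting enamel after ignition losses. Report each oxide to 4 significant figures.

Glass mass = 115.5 lb (batch 132.0 − LOI 16.49).
Composition: SiO2 71.43%, Li2O 0.9185%, BaO 9.867%, Na2O 4.497%, Al2O3 13.28%

Mid-chain values appear, rounded to 4 significant digits, when written out — exact precision is carried at each step. Every reported number carries a single rounding. All derived quantities are recomputed in full precision (totals, the yield, five oxide percentages, glass mass, LOI) starting from the weights per 115.5 lb of glass precisely as stated by question or answer.
Per-oxide mass from batch:
  SiO2: 23.48·0.7798 + 64.55·0.9950 = 82.54 lb
  Li2O: 23.48·0.04520 = 1.061 lb
  BaO: 14.72·0.7745 = 11.40 lb
  Na2O: 12.03·0.4319 = 5.196 lb
  Al2O3: 17.25·0.6541 + 23.48·0.1649 + 64.55·0.003000 = 15.35 lb
LOI: 17.25·0.3459 + 23.48·0.01010 + 12.03·0.5681 + 14.72·0.2255 + 64.55·0.002000 = 16.49 lb
Resulting glass, batch − LOI: 132.0 − 16.49 = 115.5 lb (matching Σ of the oxides)
wt % = oxide mass / glass mass × 100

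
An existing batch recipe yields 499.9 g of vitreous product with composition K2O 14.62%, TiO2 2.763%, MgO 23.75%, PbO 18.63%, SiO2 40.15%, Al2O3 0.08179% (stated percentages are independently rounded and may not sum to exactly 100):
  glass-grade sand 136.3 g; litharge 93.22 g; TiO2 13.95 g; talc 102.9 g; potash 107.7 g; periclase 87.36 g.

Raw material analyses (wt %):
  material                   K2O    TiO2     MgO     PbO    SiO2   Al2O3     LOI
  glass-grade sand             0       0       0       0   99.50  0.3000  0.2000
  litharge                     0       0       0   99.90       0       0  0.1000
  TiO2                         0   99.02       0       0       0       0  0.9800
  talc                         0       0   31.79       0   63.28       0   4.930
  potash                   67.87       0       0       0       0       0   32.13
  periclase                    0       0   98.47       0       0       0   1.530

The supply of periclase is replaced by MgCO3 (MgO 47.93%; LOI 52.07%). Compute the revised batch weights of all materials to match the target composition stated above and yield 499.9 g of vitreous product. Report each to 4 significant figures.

Revised batch per 499.9 g vitreous product:
  glass-grade sand: 136.3 g
  litharge: 93.22 g
  TiO2: 13.95 g
  talc: 102.9 g
  potash: 107.7 g
  MgCO3: 179.5 g
Total batch = 633.6 g; LOI loss = 133.6 g

Intermediates are displayed with 4-significant-digit rounding within the worked lines — the whole derivation runs at exact precision at all times — a single rounding completes each reported value; all derived quantities are recomputed from the batch weights for 499.9 g of glass in full precision (the totals, the six compositions, LOI, glass mass, the yield) precisely as stated by question or answer.
The oxide mass targets at 499.9 g vitreous product:
  K2O: 14.62% × 499.9 = 73.09 g
  TiO2: 2.763% × 499.9 = 13.81 g
  MgO: 23.75% × 499.9 = 118.7 g
  PbO: 18.63% × 499.9 = 93.13 g
  SiO2: 40.15% × 499.9 = 200.7 g
  Al2O3: 0.08179% × 499.9 = 0.4089 g
Per-oxide balance check with the batch weights as given, against the basis in use (delivered sums recover each target up to rounding of the answer):
  K2O: 107.7·0.6787 = 73.10 g (target 73.09 g)
  TiO2: 13.95·0.9902 = 13.81 g (target 13.81 g)
  MgO: 102.9·0.3179 + 179.5·0.4793 = 118.7 g (target 118.7 g)
  PbO: 93.22·0.9990 = 93.13 g (target 93.13 g)
  SiO2: 136.3·0.9950 + 102.9·0.6328 = 200.7 g (target 200.7 g)
  Al2O3: 136.3·0.003000 = 0.4089 g (target 0.4089 g)
Glass-mass closure: net batch after ignition = 499.9 g (the targets, summed, come to 499.9 g; the stated basis being 499.9 g — any gap is answer rounding).
Total batch = Σ batch = 633.6 g; LOI removed, Σ of batch·LOI: 133.6 g; the yield ratio, glass ÷ batch: 78.91%.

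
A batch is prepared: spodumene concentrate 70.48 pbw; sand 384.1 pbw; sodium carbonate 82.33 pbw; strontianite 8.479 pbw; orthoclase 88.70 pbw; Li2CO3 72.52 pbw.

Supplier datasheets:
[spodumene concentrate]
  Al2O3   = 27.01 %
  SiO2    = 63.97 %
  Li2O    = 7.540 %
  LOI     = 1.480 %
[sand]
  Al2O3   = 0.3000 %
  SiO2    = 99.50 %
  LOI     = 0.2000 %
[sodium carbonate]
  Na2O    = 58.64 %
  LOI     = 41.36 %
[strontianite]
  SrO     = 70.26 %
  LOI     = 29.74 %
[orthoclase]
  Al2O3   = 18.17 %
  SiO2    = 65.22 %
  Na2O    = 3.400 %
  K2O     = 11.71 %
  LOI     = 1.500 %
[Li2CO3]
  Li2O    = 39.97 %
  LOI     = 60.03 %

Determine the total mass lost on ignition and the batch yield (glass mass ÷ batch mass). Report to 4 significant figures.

Intermediates appear (rounded to four significant figures) on the page — all internal work keeps full float precision throughout. Every reported value is rounded exactly once — derived quantities are re-derived starting from the weights at 623.4 pbw of glass at exact precision (totals, the six compositions, yield, LOI, net glass mass), as written in the problem or answer text.
Ignition loss by material:
  spodumene concentrate: 70.48 × 0.01480 = 1.043 pbw
  sand: 384.1 × 0.002000 = 0.7682 pbw
  sodium carbonate: 82.33 × 0.4136 = 34.05 pbw
  strontianite: 8.479 × 0.2974 = 2.522 pbw
  orthoclase: 88.70 × 0.01500 = 1.331 pbw
  Li2CO3: 72.52 × 0.6003 = 43.53 pbw
Total LOI = 83.25 pbw
Glass = batch − LOI = 706.6 − 83.25 = 623.4 pbw

LOI loss = 83.25 pbw; glass = 623.4 pbw; yield = 88.22%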